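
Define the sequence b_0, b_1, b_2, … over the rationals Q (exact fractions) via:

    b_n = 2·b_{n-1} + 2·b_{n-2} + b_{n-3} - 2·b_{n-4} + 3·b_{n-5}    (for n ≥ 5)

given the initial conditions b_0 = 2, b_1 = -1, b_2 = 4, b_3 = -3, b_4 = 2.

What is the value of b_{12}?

b_5 = 2·2 + 2·-3 + 1·4 + -2·-1 + 3·2 = 10
b_6 = 2·10 + 2·2 + 1·-3 + -2·4 + 3·-1 = 10
b_7 = 2·10 + 2·10 + 1·2 + -2·-3 + 3·4 = 60
b_8 = 2·60 + 2·10 + 1·10 + -2·2 + 3·-3 = 137
b_9 = 2·137 + 2·60 + 1·10 + -2·10 + 3·2 = 390
b_10 = 2·390 + 2·137 + 1·60 + -2·10 + 3·10 = 1124
b_11 = 2·1124 + 2·390 + 1·137 + -2·60 + 3·10 = 3075
b_12 = 2·3075 + 2·1124 + 1·390 + -2·137 + 3·60 = 8694

8694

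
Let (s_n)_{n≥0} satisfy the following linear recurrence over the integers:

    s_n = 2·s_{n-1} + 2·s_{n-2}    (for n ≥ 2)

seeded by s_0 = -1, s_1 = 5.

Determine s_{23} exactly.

13485602816

s_2 = 2·5 + 2·-1 = 8
s_3 = 2·8 + 2·5 = 26
s_4 = 2·26 + 2·8 = 68
s_5 = 2·68 + 2·26 = 188
s_6 = 2·188 + 2·68 = 512
s_7 = 2·512 + 2·188 = 1400
s_8 = 2·1400 + 2·512 = 3824
s_9 = 2·3824 + 2·1400 = 10448
s_10 = 2·10448 + 2·3824 = 28544
s_11 = 2·28544 + 2·10448 = 77984
s_12 = 2·77984 + 2·28544 = 213056
s_13 = 2·213056 + 2·77984 = 582080
s_14 = 2·582080 + 2·213056 = 1590272
s_15 = 2·1590272 + 2·582080 = 4344704
s_16 = 2·4344704 + 2·1590272 = 11869952
s_17 = 2·11869952 + 2·4344704 = 32429312
s_18 = 2·32429312 + 2·11869952 = 88598528
s_19 = 2·88598528 + 2·32429312 = 242055680
s_20 = 2·242055680 + 2·88598528 = 661308416
s_21 = 2·661308416 + 2·242055680 = 1806728192
s_22 = 2·1806728192 + 2·661308416 = 4936073216
s_23 = 2·4936073216 + 2·1806728192 = 13485602816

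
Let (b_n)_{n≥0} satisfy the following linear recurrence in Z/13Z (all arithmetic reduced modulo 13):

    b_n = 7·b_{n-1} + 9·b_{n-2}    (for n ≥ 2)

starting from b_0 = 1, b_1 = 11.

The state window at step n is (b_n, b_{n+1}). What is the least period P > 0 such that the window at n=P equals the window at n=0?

84

n=0: window = (1, 11)
n=1: window = (11, 8)
n=2: window = (8, 12)
n=3: window = (12, 0)
n=4: window = (0, 4)
n=5: window = (4, 2)
n=6: window = (2, 11)
n=7: window = (11, 4)
n=8: window = (4, 10)
n=9: window = (10, 2)
n=10: window = (2, 0)
n=11: window = (0, 5)
n=12: window = (5, 9)
n=13: window = (9, 4)
n=14: window = (4, 5)
n=15: window = (5, 6)
n=16: window = (6, 9)
n=17: window = (9, 0)
n=18: window = (0, 3)
n=19: window = (3, 8)
n=20: window = (8, 5)
n=21: window = (5, 3)
n=22: window = (3, 1)
n=23: window = (1, 8)
n=24: window = (8, 0)
n=25: window = (0, 7)
n=26: window = (7, 10)
n=27: window = (10, 3)
n=28: window = (3, 7)
n=29: window = (7, 11)
n=30: window = (11, 10)
n=31: window = (10, 0)
n=32: window = (0, 12)
n=33: window = (12, 6)
n=34: window = (6, 7)
n=35: window = (7, 12)
n=36: window = (12, 4)
n=37: window = (4, 6)
n=38: window = (6, 0)
n=39: window = (0, 2)
n=40: window = (2, 1)
…
n=82: window = (11, 12)
n=83: window = (12, 1)
n=84: window = (1, 11)
window at n=84 equals window at n=0 → period = 84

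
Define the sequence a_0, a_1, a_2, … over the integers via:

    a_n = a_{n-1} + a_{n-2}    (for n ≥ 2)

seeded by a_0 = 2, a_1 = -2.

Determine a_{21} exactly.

a_2 = 1·-2 + 1·2 = 0
a_3 = 1·0 + 1·-2 = -2
a_4 = 1·-2 + 1·0 = -2
a_5 = 1·-2 + 1·-2 = -4
a_6 = 1·-4 + 1·-2 = -6
a_7 = 1·-6 + 1·-4 = -10
a_8 = 1·-10 + 1·-6 = -16
a_9 = 1·-16 + 1·-10 = -26
a_10 = 1·-26 + 1·-16 = -42
a_11 = 1·-42 + 1·-26 = -68
a_12 = 1·-68 + 1·-42 = -110
a_13 = 1·-110 + 1·-68 = -178
a_14 = 1·-178 + 1·-110 = -288
a_15 = 1·-288 + 1·-178 = -466
a_16 = 1·-466 + 1·-288 = -754
a_17 = 1·-754 + 1·-466 = -1220
a_18 = 1·-1220 + 1·-754 = -1974
a_19 = 1·-1974 + 1·-1220 = -3194
a_20 = 1·-3194 + 1·-1974 = -5168
a_21 = 1·-5168 + 1·-3194 = -8362

-8362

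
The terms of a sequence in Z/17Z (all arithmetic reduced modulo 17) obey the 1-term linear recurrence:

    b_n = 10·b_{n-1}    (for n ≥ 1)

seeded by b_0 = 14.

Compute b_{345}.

b_1 = 10·14 = 4
b_2 = 10·4 = 6
b_3 = 10·6 = 9
b_4 = 10·9 = 5
b_5 = 10·5 = 16
b_6 = 10·16 = 7
b_7 = 10·7 = 2
b_8 = 10·2 = 3
b_9 = 10·3 = 13
b_10 = 10·13 = 11
b_11 = 10·11 = 8
b_12 = 10·8 = 12
b_13 = 10·12 = 1
b_14 = 10·1 = 10
b_15 = 10·10 = 15
b_16 = 10·15 = 14
(b_16) = (14) = (b_0), so the sequence has period 16.
345 ≡ 9 (mod 16), hence b_345 = b_9 = 13.

13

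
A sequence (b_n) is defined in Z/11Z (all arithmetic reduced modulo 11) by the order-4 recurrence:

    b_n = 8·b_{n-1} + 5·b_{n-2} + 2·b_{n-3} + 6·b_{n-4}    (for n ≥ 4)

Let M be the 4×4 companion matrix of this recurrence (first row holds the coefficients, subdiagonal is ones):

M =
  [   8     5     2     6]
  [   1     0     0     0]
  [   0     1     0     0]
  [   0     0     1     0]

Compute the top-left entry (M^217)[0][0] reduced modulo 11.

10

(M^217)[0][0] is the top entry after applying M 217 times to the unit state (1, 0, 0, 0). Equivalently it is h_{220} for the auxiliary sequence (h_n) obeying the same recurrence with h_3 = 1 and h_i = 0 for 0 ≤ i < 3:
h_4 = 8·1 + 5·0 + 2·0 + 6·0 = 8
h_5 = 8·8 + 5·1 + 2·0 + 6·0 = 3
h_6 = 8·3 + 5·8 + 2·1 + 6·0 = 0
h_7 = 8·0 + 5·3 + 2·8 + 6·1 = 4
h_8 = 8·4 + 5·0 + 2·3 + 6·8 = 9
h_9 = 8·9 + 5·4 + 2·0 + 6·3 = 0
Continuing the recurrence:
  h_10 = 9;  h_11 = 4;  h_12 = 10;  h_13 = 8;  h_14 = 0;  h_15 = 7
  h_16 = 0;  h_17 = 6;  h_18 = 7;  h_19 = 7;  h_20 = 4;  h_21 = 7
  h_22 = 0;  h_23 = 8;  h_24 = 3;  h_25 = 7;  h_26 = 10;  h_27 = 4
  h_28 = 4;  h_29 = 4;  h_30 = 10;  h_31 = 0;  h_32 = 5;  h_33 = 7
  h_34 = 9;  h_35 = 7;  h_36 = 2;  h_37 = 1;  h_38 = 9;  h_39 = 2
  h_40 = 9;  h_41 = 7;  h_42 = 5;  h_43 = 6;  h_44 = 9;  h_45 = 0
  h_46 = 10;  h_47 = 2;  h_48 = 10;  h_49 = 0;  h_50 = 4;  h_51 = 9
  h_52 = 9;  h_53 = 4;  h_54 = 9;  h_55 = 10;  h_56 = 0;  h_57 = 4
  h_58 = 7;  h_59 = 4;  h_60 = 9;  h_61 = 9;  h_62 = 2;  h_63 = 4
  h_64 = 4;  h_65 = 0;  h_66 = 7;  h_67 = 0;  h_68 = 4;  h_69 = 2
  h_70 = 1;  h_71 = 4;  h_72 = 10;  h_73 = 4;  h_74 = 8;  h_75 = 7
  h_76 = 10;  h_77 = 1;  h_78 = 10;  h_79 = 4;  h_80 = 1;  h_81 = 10
  h_82 = 10;  h_83 = 2;  h_84 = 4;  h_85 = 1;  h_86 = 4;  h_87 = 2
  h_88 = 7;  h_89 = 3;  h_90 = 10;  h_91 = 0;  h_92 = 10;  h_93 = 8
  h_94 = 9;  h_95 = 0;  h_96 = 0;  h_97 = 0;  h_98 = 10;  h_99 = 3
  h_100 = 8;  h_101 = 0;  h_102 = 7;  h_103 = 2;  h_104 = 0;  h_105 = 2
  h_106 = 7;  h_107 = 1;  h_108 = 3;  h_109 = 0;  h_110 = 4;  h_111 = 0
  h_112 = 5;  h_113 = 4;  h_114 = 4;  h_115 = 7;  h_116 = 4;  h_117 = 0
  h_118 = 3;  h_119 = 8;  h_120 = 4;  h_121 = 1;  h_122 = 7;  h_123 = 7
  h_124 = 7;  h_125 = 1;  h_126 = 0;  h_127 = 6;  h_128 = 4;  h_129 = 2
  h_130 = 4;  h_131 = 9;  h_132 = 10;  h_133 = 2;  h_134 = 9;  h_135 = 2
  h_136 = 4;  h_137 = 6;  h_138 = 5;  h_139 = 2;  h_140 = 0;  h_141 = 1
  h_142 = 9;  h_143 = 1;  h_144 = 0;  h_145 = 7;  h_146 = 2;  h_147 = 2
  h_148 = 7;  h_149 = 2;  h_150 = 1;  h_151 = 0;  h_152 = 7;  h_153 = 4
  h_154 = 7;  h_155 = 2;  h_156 = 2;  h_157 = 9;  h_158 = 7;  h_159 = 7
  h_160 = 0;  h_161 = 4;  h_162 = 0;  h_163 = 7;  h_164 = 9;  h_165 = 10
  h_166 = 7;  h_167 = 1;  h_168 = 7;  h_169 = 3;  h_170 = 4;  h_171 = 1
  h_172 = 10;  h_173 = 1;  h_174 = 7;  h_175 = 10;  h_176 = 1;  h_177 = 1
  h_178 = 9;  h_179 = 7;  h_180 = 10;  h_181 = 7;  h_182 = 9;  h_183 = 4
  h_184 = 8;  h_185 = 1;  h_186 = 0;  h_187 = 1;  h_188 = 3;  h_189 = 2
  h_190 = 0;  h_191 = 0;  h_192 = 0;  h_193 = 1;  h_194 = 8;  h_195 = 3
  h_196 = 0;  h_197 = 4;  h_198 = 9;  h_199 = 0;  h_200 = 9;  h_201 = 4
  h_202 = 10;  h_203 = 8;  h_204 = 0;  h_205 = 7;  h_206 = 0;  h_207 = 6
  h_208 = 7;  h_209 = 7;  h_210 = 4;  h_211 = 7;  h_212 = 0;  h_213 = 8
  h_214 = 3;  h_215 = 7;  h_216 = 10;  h_217 = 4;  h_218 = 4
h_219 = 8·4 + 5·4 + 2·10 + 6·7 = 4
h_220 = 8·4 + 5·4 + 2·4 + 6·10 = 10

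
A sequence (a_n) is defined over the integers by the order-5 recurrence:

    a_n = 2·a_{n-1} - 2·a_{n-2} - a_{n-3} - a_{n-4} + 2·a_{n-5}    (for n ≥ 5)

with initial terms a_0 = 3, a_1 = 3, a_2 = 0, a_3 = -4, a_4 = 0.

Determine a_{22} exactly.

251910

a_5 = 2·0 + -2·-4 + -1·0 + -1·3 + 2·3 = 11
a_6 = 2·11 + -2·0 + -1·-4 + -1·0 + 2·3 = 32
a_7 = 2·32 + -2·11 + -1·0 + -1·-4 + 2·0 = 46
a_8 = 2·46 + -2·32 + -1·11 + -1·0 + 2·-4 = 9
a_9 = 2·9 + -2·46 + -1·32 + -1·11 + 2·0 = -117
a_10 = 2·-117 + -2·9 + -1·46 + -1·32 + 2·11 = -308
a_11 = 2·-308 + -2·-117 + -1·9 + -1·46 + 2·32 = -373
a_12 = 2·-373 + -2·-308 + -1·-117 + -1·9 + 2·46 = 70
a_13 = 2·70 + -2·-373 + -1·-308 + -1·-117 + 2·9 = 1329
a_14 = 2·1329 + -2·70 + -1·-373 + -1·-308 + 2·-117 = 2965
a_15 = 2·2965 + -2·1329 + -1·70 + -1·-373 + 2·-308 = 2959
a_16 = 2·2959 + -2·2965 + -1·1329 + -1·70 + 2·-373 = -2157
a_17 = 2·-2157 + -2·2959 + -1·2965 + -1·1329 + 2·70 = -14386
a_18 = 2·-14386 + -2·-2157 + -1·2959 + -1·2965 + 2·1329 = -27724
a_19 = 2·-27724 + -2·-14386 + -1·-2157 + -1·2959 + 2·2965 = -21548
a_20 = 2·-21548 + -2·-27724 + -1·-14386 + -1·-2157 + 2·2959 = 34813
a_21 = 2·34813 + -2·-21548 + -1·-27724 + -1·-14386 + 2·-2157 = 150518
a_22 = 2·150518 + -2·34813 + -1·-21548 + -1·-27724 + 2·-14386 = 251910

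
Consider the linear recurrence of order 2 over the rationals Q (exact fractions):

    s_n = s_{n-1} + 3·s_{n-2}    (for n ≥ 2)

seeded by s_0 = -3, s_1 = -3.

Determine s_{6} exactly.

-291

s_2 = 1·-3 + 3·-3 = -12
s_3 = 1·-12 + 3·-3 = -21
s_4 = 1·-21 + 3·-12 = -57
s_5 = 1·-57 + 3·-21 = -120
s_6 = 1·-120 + 3·-57 = -291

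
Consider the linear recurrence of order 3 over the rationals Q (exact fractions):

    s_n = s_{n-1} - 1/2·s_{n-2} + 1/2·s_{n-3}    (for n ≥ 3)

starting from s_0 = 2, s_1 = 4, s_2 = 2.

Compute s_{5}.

5/2

s_3 = 1·2 + -1/2·4 + 1/2·2 = 1
s_4 = 1·1 + -1/2·2 + 1/2·4 = 2
s_5 = 1·2 + -1/2·1 + 1/2·2 = 5/2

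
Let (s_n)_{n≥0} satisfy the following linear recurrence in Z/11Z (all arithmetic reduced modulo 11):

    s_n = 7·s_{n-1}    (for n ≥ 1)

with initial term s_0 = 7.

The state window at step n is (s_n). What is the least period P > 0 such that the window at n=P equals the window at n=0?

n=0: window = (7)
n=1: window = (5)
n=2: window = (2)
n=3: window = (3)
n=4: window = (10)
n=5: window = (4)
n=6: window = (6)
n=7: window = (9)
n=8: window = (8)
n=9: window = (1)
n=10: window = (7)
window at n=10 equals window at n=0 → period = 10

10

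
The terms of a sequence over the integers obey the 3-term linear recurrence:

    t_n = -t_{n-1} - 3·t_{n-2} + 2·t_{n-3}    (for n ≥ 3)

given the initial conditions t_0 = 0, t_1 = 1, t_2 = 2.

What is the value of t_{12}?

-359

t_3 = -1·2 + -3·1 + 2·0 = -5
t_4 = -1·-5 + -3·2 + 2·1 = 1
t_5 = -1·1 + -3·-5 + 2·2 = 18
t_6 = -1·18 + -3·1 + 2·-5 = -31
t_7 = -1·-31 + -3·18 + 2·1 = -21
t_8 = -1·-21 + -3·-31 + 2·18 = 150
t_9 = -1·150 + -3·-21 + 2·-31 = -149
t_10 = -1·-149 + -3·150 + 2·-21 = -343
t_11 = -1·-343 + -3·-149 + 2·150 = 1090
t_12 = -1·1090 + -3·-343 + 2·-149 = -359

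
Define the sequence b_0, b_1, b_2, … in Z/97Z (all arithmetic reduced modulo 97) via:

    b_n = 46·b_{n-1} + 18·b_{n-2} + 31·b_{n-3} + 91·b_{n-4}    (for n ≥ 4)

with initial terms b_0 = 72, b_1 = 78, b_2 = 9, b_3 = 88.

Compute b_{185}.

23

b_4 = 46·88 + 18·9 + 31·78 + 91·72 = 85
b_5 = 46·85 + 18·88 + 31·9 + 91·78 = 67
b_6 = 46·67 + 18·85 + 31·88 + 91·9 = 11
b_7 = 46·11 + 18·67 + 31·85 + 91·88 = 36
b_8 = 46·36 + 18·11 + 31·67 + 91·85 = 26
b_9 = 46·26 + 18·36 + 31·11 + 91·67 = 37
Continuing the recurrence:
  b_10 = 19;  b_11 = 93;  b_12 = 82;  b_13 = 90;  b_14 = 43;  b_15 = 53
  b_16 = 78;  b_17 = 0;  b_18 = 73;  b_19 = 26;  b_20 = 5;  b_21 = 51
  b_22 = 88;  b_23 = 18;  b_24 = 83;  b_25 = 65;  b_26 = 52;  b_27 = 13
  b_28 = 44;  b_29 = 85;  b_30 = 40;  b_31 = 0;  b_32 = 84;  b_33 = 35
  b_34 = 69;  b_35 = 6;  b_36 = 62;  b_37 = 39;  b_38 = 63;  b_39 = 54
  b_40 = 90;  b_41 = 41;  b_42 = 49;  b_43 = 26;  b_44 = 93;  b_45 = 5
  b_46 = 88;  b_47 = 75;  b_48 = 72;  b_49 = 85;  b_50 = 19;  b_51 = 15
  b_52 = 34;  b_53 = 70;  b_54 = 12;  b_55 = 60;  b_56 = 92;  b_57 = 26
  b_58 = 81;  b_59 = 90;  b_60 = 32;  b_61 = 15;  b_62 = 78;  b_63 = 42
  b_64 = 20;  b_65 = 27;  b_66 = 11;  b_67 = 2;  b_68 = 37;  b_69 = 74
  b_70 = 89;  b_71 = 62;  b_72 = 27;  b_73 = 17;  b_74 = 37;  b_75 = 48
  b_76 = 38;  b_77 = 68;  b_78 = 34;  b_79 = 89;  b_80 = 87;  b_81 = 42
  b_82 = 39;  b_83 = 57;  b_84 = 30;  b_85 = 65;  b_86 = 19;  b_87 = 13
  b_88 = 59;  b_89 = 43;  b_90 = 31;  b_91 = 71;  b_92 = 50;  b_93 = 13
  b_94 = 21;  b_95 = 93;  b_96 = 6;  b_97 = 1;  b_98 = 1;  b_99 = 80
  b_100 = 7;  b_101 = 41;  b_102 = 24;  b_103 = 27;  b_104 = 90;  b_105 = 80
  b_106 = 76;  b_107 = 95;  b_108 = 15;  b_109 = 8;  b_110 = 23;  b_111 = 30
  b_112 = 12;  b_113 = 11;  b_114 = 59;  b_115 = 0;  b_116 = 70;  b_117 = 36
  b_118 = 40;  b_119 = 2;  b_120 = 53;  b_121 = 6;  b_122 = 82;  b_123 = 79
  b_124 = 31;  b_125 = 19;  b_126 = 91;  b_127 = 68;  b_128 = 28;  b_129 = 78
  b_130 = 28;  b_131 = 48;  b_132 = 15;  b_133 = 14;  b_134 = 3;  b_135 = 82
  b_136 = 96;  b_137 = 81;  b_138 = 24;  b_139 = 2;  b_140 = 34;  b_141 = 15
  b_142 = 56;  b_143 = 8;  b_144 = 85;  b_145 = 74;  b_146 = 93;  b_147 = 49
  b_148 = 86;  b_149 = 2;  b_150 = 79;  b_151 = 28;  b_152 = 25;  b_153 = 17
  b_154 = 74;  b_155 = 49;  b_156 = 83;  b_157 = 5;  b_158 = 83;  b_159 = 76
  b_160 = 88;  b_161 = 5;  b_162 = 83;  b_163 = 69;  b_164 = 27;  b_165 = 80
  b_166 = 84;  b_167 = 4;  b_168 = 37;  b_169 = 18;  b_170 = 47;  b_171 = 20
  b_172 = 65;  b_173 = 43;  b_174 = 91;  b_175 = 65;  b_176 = 42;  b_177 = 39
  b_178 = 42;  b_179 = 54;  b_180 = 26;  b_181 = 35;  b_182 = 8;  b_183 = 25
b_184 = 46·25 + 18·8 + 31·35 + 91·26 = 89
b_185 = 46·89 + 18·25 + 31·8 + 91·35 = 23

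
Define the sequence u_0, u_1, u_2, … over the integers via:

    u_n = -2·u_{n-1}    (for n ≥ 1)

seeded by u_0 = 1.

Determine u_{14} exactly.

16384

u_1 = -2·1 = -2
u_2 = -2·-2 = 4
u_3 = -2·4 = -8
u_4 = -2·-8 = 16
u_5 = -2·16 = -32
u_6 = -2·-32 = 64
u_7 = -2·64 = -128
u_8 = -2·-128 = 256
u_9 = -2·256 = -512
u_10 = -2·-512 = 1024
u_11 = -2·1024 = -2048
u_12 = -2·-2048 = 4096
u_13 = -2·4096 = -8192
u_14 = -2·-8192 = 16384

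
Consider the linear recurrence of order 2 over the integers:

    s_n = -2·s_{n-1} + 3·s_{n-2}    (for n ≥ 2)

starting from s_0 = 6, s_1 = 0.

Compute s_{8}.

9846

s_2 = -2·0 + 3·6 = 18
s_3 = -2·18 + 3·0 = -36
s_4 = -2·-36 + 3·18 = 126
s_5 = -2·126 + 3·-36 = -360
s_6 = -2·-360 + 3·126 = 1098
s_7 = -2·1098 + 3·-360 = -3276
s_8 = -2·-3276 + 3·1098 = 9846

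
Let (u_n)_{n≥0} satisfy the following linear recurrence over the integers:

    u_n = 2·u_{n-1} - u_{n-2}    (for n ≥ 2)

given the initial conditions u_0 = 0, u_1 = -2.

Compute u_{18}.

u_2 = 2·-2 + -1·0 = -4
u_3 = 2·-4 + -1·-2 = -6
u_4 = 2·-6 + -1·-4 = -8
u_5 = 2·-8 + -1·-6 = -10
u_6 = 2·-10 + -1·-8 = -12
u_7 = 2·-12 + -1·-10 = -14
u_8 = 2·-14 + -1·-12 = -16
u_9 = 2·-16 + -1·-14 = -18
u_10 = 2·-18 + -1·-16 = -20
u_11 = 2·-20 + -1·-18 = -22
u_12 = 2·-22 + -1·-20 = -24
u_13 = 2·-24 + -1·-22 = -26
u_14 = 2·-26 + -1·-24 = -28
u_15 = 2·-28 + -1·-26 = -30
u_16 = 2·-30 + -1·-28 = -32
u_17 = 2·-32 + -1·-30 = -34
u_18 = 2·-34 + -1·-32 = -36

-36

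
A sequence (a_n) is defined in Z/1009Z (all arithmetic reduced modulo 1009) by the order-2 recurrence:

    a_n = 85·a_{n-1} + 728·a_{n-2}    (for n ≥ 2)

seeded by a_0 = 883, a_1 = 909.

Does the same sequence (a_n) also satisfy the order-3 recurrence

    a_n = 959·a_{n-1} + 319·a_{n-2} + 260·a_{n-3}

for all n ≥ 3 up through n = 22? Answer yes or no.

Terms a_0..a_22: 883, 909, 672, 464, 949, 731, 293, 105, 249, 741, 79, 294, 773, 244, 282, 811, 792, 869, 645, 328, 3, 915, 248
n=3: candidate gives 622, actual a_3 = 464 ✗

no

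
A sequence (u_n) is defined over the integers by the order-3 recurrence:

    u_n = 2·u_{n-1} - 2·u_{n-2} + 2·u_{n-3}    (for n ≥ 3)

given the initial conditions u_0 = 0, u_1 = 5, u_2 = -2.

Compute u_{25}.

u_3 = 2·-2 + -2·5 + 2·0 = -14
u_4 = 2·-14 + -2·-2 + 2·5 = -14
u_5 = 2·-14 + -2·-14 + 2·-2 = -4
u_6 = 2·-4 + -2·-14 + 2·-14 = -8
u_7 = 2·-8 + -2·-4 + 2·-14 = -36
u_8 = 2·-36 + -2·-8 + 2·-4 = -64
u_9 = 2·-64 + -2·-36 + 2·-8 = -72
u_10 = 2·-72 + -2·-64 + 2·-36 = -88
u_11 = 2·-88 + -2·-72 + 2·-64 = -160
u_12 = 2·-160 + -2·-88 + 2·-72 = -288
u_13 = 2·-288 + -2·-160 + 2·-88 = -432
u_14 = 2·-432 + -2·-288 + 2·-160 = -608
u_15 = 2·-608 + -2·-432 + 2·-288 = -928
u_16 = 2·-928 + -2·-608 + 2·-432 = -1504
u_17 = 2·-1504 + -2·-928 + 2·-608 = -2368
u_18 = 2·-2368 + -2·-1504 + 2·-928 = -3584
u_19 = 2·-3584 + -2·-2368 + 2·-1504 = -5440
u_20 = 2·-5440 + -2·-3584 + 2·-2368 = -8448
u_21 = 2·-8448 + -2·-5440 + 2·-3584 = -13184
u_22 = 2·-13184 + -2·-8448 + 2·-5440 = -20352
u_23 = 2·-20352 + -2·-13184 + 2·-8448 = -31232
u_24 = 2·-31232 + -2·-20352 + 2·-13184 = -48128
u_25 = 2·-48128 + -2·-31232 + 2·-20352 = -74496

-74496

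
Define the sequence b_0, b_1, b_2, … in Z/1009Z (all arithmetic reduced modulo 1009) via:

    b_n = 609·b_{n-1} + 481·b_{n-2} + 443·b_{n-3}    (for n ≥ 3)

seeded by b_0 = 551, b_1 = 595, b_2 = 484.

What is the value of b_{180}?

b_3 = 609·484 + 481·595 + 443·551 = 691
b_4 = 609·691 + 481·484 + 443·595 = 27
b_5 = 609·27 + 481·691 + 443·484 = 204
b_6 = 609·204 + 481·27 + 443·691 = 385
b_7 = 609·385 + 481·204 + 443·27 = 481
b_8 = 609·481 + 481·385 + 443·204 = 419
Continuing the recurrence:
  b_9 = 228;  b_10 = 542;  b_11 = 792;  b_12 = 510;  b_13 = 341;  b_14 = 671
  b_15 = 471;  b_16 = 876;  b_17 = 865;  b_18 = 480;  b_19 = 679;  b_20 = 424
  b_21 = 345;  b_22 = 474;  b_23 = 719;  b_24 = 401;  b_25 = 902;  b_26 = 257
  b_27 = 169;  b_28 = 544;  b_29 = 747;  b_30 = 398;  b_31 = 166;  b_32 = 900
  b_33 = 87;  b_34 = 435;  b_35 = 171;  b_36 = 783;  b_37 = 98;  b_38 = 495
  b_39 = 261;  b_40 = 534;  b_41 = 56;  b_42 = 963;  b_43 = 387;  b_44 = 241
  b_45 = 757;  b_46 = 706;  b_47 = 806;  b_48 = 396;  b_49 = 211;  b_50 = 3
  b_51 = 262;  b_52 = 206;  b_53 = 555;  b_54 = 215;  b_55 = 792;  b_56 = 192
  b_57 = 842;  b_58 = 463;  b_59 = 140;  b_60 = 903;  b_61 = 41;  b_62 = 688
  b_63 = 263;  b_64 = 722;  b_65 = 218;  b_66 = 234;  b_67 = 152;  b_68 = 5
  b_69 = 217;  b_70 = 94;  b_71 = 380;  b_72 = 444;  b_73 = 408;  b_74 = 760
  b_75 = 148;  b_76 = 766;  b_77 = 568;  b_78 = 974;  b_79 = 966;  b_80 = 748
  b_81 = 609;  b_82 = 275;  b_83 = 712;  b_84 = 218;  b_85 = 740;  b_86 = 167
  b_87 = 276;  b_88 = 92;  b_89 = 425;  b_90 = 556;  b_91 = 583;  b_92 = 531
  b_93 = 532;  b_94 = 198;  b_95 = 253;  b_96 = 671;  b_97 = 538;  b_98 = 677
  b_99 = 693;  b_100 = 215;  b_101 = 366;  b_102 = 665;  b_103 = 246;  b_104 = 183
  b_105 = 697;  b_106 = 939;  b_107 = 366;  b_108 = 558;  b_109 = 538;  b_110 = 419
  b_111 = 357;  b_112 = 427;  b_113 = 878;  b_114 = 230;  b_115 = 853;  b_116 = 980
  b_117 = 112;  b_118 = 286;  b_119 = 282;  b_120 = 725;  b_121 = 592;  b_122 = 745
  b_123 = 182;  b_124 = 923;  b_125 = 954;  b_126 = 720;  b_127 = 597;  b_128 = 417
  b_129 = 402;  b_130 = 539;  b_131 = 44;  b_132 = 1;  b_133 = 228;  b_134 = 412
  b_135 = 806;  b_136 = 992;  b_137 = 863;  b_138 = 654;  b_139 = 676;  b_140 = 685
  b_141 = 845;  b_142 = 361;  b_143 = 460;  b_144 = 736;  b_145 = 9;  b_146 = 255
  b_147 = 343;  b_148 = 541;  b_149 = 1008;  b_150 = 898;  b_151 = 53;  b_152 = 641
  b_153 = 422;  b_154 = 551;  b_155 = 169;  b_156 = 957;  b_157 = 95;  b_158 = 756
  b_159 = 761;  b_160 = 421;  b_161 = 806;  b_162 = 289;  b_163 = 503;  b_164 = 239
  b_165 = 931;  b_166 = 703;  b_167 = 58;  b_168 = 896;  b_169 = 98;  b_170 = 753
  b_171 = 597;  b_172 = 322;  b_173 = 553;  b_174 = 389;  b_175 = 789;  b_176 = 453
  b_177 = 333;  b_178 = 350
b_179 = 609·350 + 481·333 + 443·453 = 890
b_180 = 609·890 + 481·350 + 443·333 = 229

229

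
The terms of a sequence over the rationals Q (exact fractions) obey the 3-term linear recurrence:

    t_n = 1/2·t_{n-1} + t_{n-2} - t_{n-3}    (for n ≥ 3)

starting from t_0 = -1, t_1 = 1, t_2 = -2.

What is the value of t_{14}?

-15029/2048

t_3 = 1/2·-2 + 1·1 + -1·-1 = 1
t_4 = 1/2·1 + 1·-2 + -1·1 = -5/2
t_5 = 1/2·-5/2 + 1·1 + -1·-2 = 7/4
t_6 = 1/2·7/4 + 1·-5/2 + -1·1 = -21/8
t_7 = 1/2·-21/8 + 1·7/4 + -1·-5/2 = 47/16
t_8 = 1/2·47/16 + 1·-21/8 + -1·7/4 = -93/32
t_9 = 1/2·-93/32 + 1·47/16 + -1·-21/8 = 263/64
t_10 = 1/2·263/64 + 1·-93/32 + -1·47/16 = -485/128
t_11 = 1/2·-485/128 + 1·263/64 + -1·-93/32 = 1311/256
t_12 = 1/2·1311/256 + 1·-485/128 + -1·263/64 = -2733/512
t_13 = 1/2·-2733/512 + 1·1311/256 + -1·-485/128 = 6391/1024
t_14 = 1/2·6391/1024 + 1·-2733/512 + -1·1311/256 = -15029/2048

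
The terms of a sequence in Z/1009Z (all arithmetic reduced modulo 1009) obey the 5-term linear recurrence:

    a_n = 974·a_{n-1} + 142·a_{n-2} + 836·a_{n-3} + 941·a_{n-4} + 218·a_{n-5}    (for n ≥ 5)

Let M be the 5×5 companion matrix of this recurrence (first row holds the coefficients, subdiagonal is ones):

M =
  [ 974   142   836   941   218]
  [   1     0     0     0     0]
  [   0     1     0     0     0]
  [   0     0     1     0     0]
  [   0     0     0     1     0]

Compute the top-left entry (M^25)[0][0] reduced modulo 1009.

820

(M^25)[0][0] is the top entry after applying M 25 times to the unit state (1, 0, 0, 0, 0). Equivalently it is h_{29} for the auxiliary sequence (h_n) obeying the same recurrence with h_4 = 1 and h_i = 0 for 0 ≤ i < 4:
h_5 = 974·1 + 142·0 + 836·0 + 941·0 + 218·0 = 974
h_6 = 974·974 + 142·1 + 836·0 + 941·0 + 218·0 = 358
h_7 = 974·358 + 142·974 + 836·1 + 941·0 + 218·0 = 489
h_8 = 974·489 + 142·358 + 836·974 + 941·1 + 218·0 = 357
h_9 = 974·357 + 142·489 + 836·358 + 941·974 + 218·1 = 634
h_10 = 974·634 + 142·357 + 836·489 + 941·358 + 218·974 = 725
h_11 = 974·725 + 142·634 + 836·357 + 941·489 + 218·358 = 261
h_12 = 974·261 + 142·725 + 836·634 + 941·357 + 218·489 = 874
h_13 = 974·874 + 142·261 + 836·725 + 941·634 + 218·357 = 517
h_14 = 974·517 + 142·874 + 836·261 + 941·725 + 218·634 = 440
h_15 = 974·440 + 142·517 + 836·874 + 941·261 + 218·725 = 700
h_16 = 974·700 + 142·440 + 836·517 + 941·874 + 218·261 = 491
h_17 = 974·491 + 142·700 + 836·440 + 941·517 + 218·874 = 31
h_18 = 974·31 + 142·491 + 836·700 + 941·440 + 218·517 = 53
h_19 = 974·53 + 142·31 + 836·491 + 941·700 + 218·440 = 230
h_20 = 974·230 + 142·53 + 836·31 + 941·491 + 218·700 = 317
h_21 = 974·317 + 142·230 + 836·53 + 941·31 + 218·491 = 282
h_22 = 974·282 + 142·317 + 836·230 + 941·53 + 218·31 = 526
h_23 = 974·526 + 142·282 + 836·317 + 941·230 + 218·53 = 40
h_24 = 974·40 + 142·526 + 836·282 + 941·317 + 218·230 = 622
h_25 = 974·622 + 142·40 + 836·526 + 941·282 + 218·317 = 355
h_26 = 974·355 + 142·622 + 836·40 + 941·526 + 218·282 = 850
h_27 = 974·850 + 142·355 + 836·622 + 941·40 + 218·526 = 786
h_28 = 974·786 + 142·850 + 836·355 + 941·622 + 218·40 = 217
h_29 = 974·217 + 142·786 + 836·850 + 941·355 + 218·622 = 820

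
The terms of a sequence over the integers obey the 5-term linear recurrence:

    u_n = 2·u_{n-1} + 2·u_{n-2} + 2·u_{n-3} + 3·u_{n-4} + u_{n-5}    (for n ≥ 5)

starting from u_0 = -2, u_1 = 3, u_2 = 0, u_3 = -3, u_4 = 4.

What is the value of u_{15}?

444050

u_5 = 2·4 + 2·-3 + 2·0 + 3·3 + 1·-2 = 9
u_6 = 2·9 + 2·4 + 2·-3 + 3·0 + 1·3 = 23
u_7 = 2·23 + 2·9 + 2·4 + 3·-3 + 1·0 = 63
u_8 = 2·63 + 2·23 + 2·9 + 3·4 + 1·-3 = 199
u_9 = 2·199 + 2·63 + 2·23 + 3·9 + 1·4 = 601
u_10 = 2·601 + 2·199 + 2·63 + 3·23 + 1·9 = 1804
u_11 = 2·1804 + 2·601 + 2·199 + 3·63 + 1·23 = 5420
u_12 = 2·5420 + 2·1804 + 2·601 + 3·199 + 1·63 = 16310
u_13 = 2·16310 + 2·5420 + 2·1804 + 3·601 + 1·199 = 49070
u_14 = 2·49070 + 2·16310 + 2·5420 + 3·1804 + 1·601 = 147613
u_15 = 2·147613 + 2·49070 + 2·16310 + 3·5420 + 1·1804 = 444050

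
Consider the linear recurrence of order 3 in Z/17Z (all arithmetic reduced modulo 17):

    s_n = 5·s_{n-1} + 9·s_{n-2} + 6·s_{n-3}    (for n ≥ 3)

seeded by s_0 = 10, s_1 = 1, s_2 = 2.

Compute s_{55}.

7

s_3 = 5·2 + 9·1 + 6·10 = 11
s_4 = 5·11 + 9·2 + 6·1 = 11
s_5 = 5·11 + 9·11 + 6·2 = 13
s_6 = 5·13 + 9·11 + 6·11 = 9
s_7 = 5·9 + 9·13 + 6·11 = 7
s_8 = 5·7 + 9·9 + 6·13 = 7
s_9 = 5·7 + 9·7 + 6·9 = 16
s_10 = 5·16 + 9·7 + 6·7 = 15
s_11 = 5·15 + 9·16 + 6·7 = 6
s_12 = 5·6 + 9·15 + 6·16 = 6
s_13 = 5·6 + 9·6 + 6·15 = 4
s_14 = 5·4 + 9·6 + 6·6 = 8
s_15 = 5·8 + 9·4 + 6·6 = 10
s_16 = 5·10 + 9·8 + 6·4 = 10
s_17 = 5·10 + 9·10 + 6·8 = 1
s_18 = 5·1 + 9·10 + 6·10 = 2
(s_16, s_17, s_18) = (10, 1, 2) = (s_0, s_1, s_2), so the sequence has period 16.
55 ≡ 7 (mod 16), hence s_55 = s_7 = 7.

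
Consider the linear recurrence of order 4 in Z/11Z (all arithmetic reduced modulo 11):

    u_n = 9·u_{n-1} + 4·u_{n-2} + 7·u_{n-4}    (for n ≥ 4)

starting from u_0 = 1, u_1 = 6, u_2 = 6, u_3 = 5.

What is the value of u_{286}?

3

u_4 = 9·5 + 4·6 + 0·6 + 7·1 = 10
u_5 = 9·10 + 4·5 + 0·6 + 7·6 = 9
u_6 = 9·9 + 4·10 + 0·5 + 7·6 = 9
u_7 = 9·9 + 4·9 + 0·10 + 7·5 = 9
u_8 = 9·9 + 4·9 + 0·9 + 7·10 = 0
u_9 = 9·0 + 4·9 + 0·9 + 7·9 = 0
Continuing the recurrence:
  u_10 = 8;  u_11 = 3;  u_12 = 4;  u_13 = 4;  u_14 = 9;  u_15 = 8
  u_16 = 4;  u_17 = 8;  u_18 = 8;  u_19 = 6;  u_20 = 4;  u_21 = 6
  u_22 = 5;  u_23 = 1;  u_24 = 2;  u_25 = 9;  u_26 = 3;  u_27 = 4
  u_28 = 7;  u_29 = 10;  u_30 = 7;  u_31 = 10;  u_32 = 2;  u_33 = 7
  u_34 = 10;  u_35 = 1;  u_36 = 8;  u_37 = 4;  u_38 = 6;  u_39 = 0
  u_40 = 3;  u_41 = 0;  u_42 = 10;  u_43 = 2;  u_44 = 2;  u_45 = 4
  u_46 = 4;  u_47 = 0;  u_48 = 8;  u_49 = 1;  u_50 = 3;  u_51 = 9
  u_52 = 6;  u_53 = 9;  u_54 = 5;  u_55 = 1;  u_56 = 5;  u_57 = 2
  u_58 = 7;  u_59 = 1;  u_60 = 6;  u_61 = 6;  u_62 = 6;  u_63 = 8
  u_64 = 6;  u_65 = 7;  u_66 = 8;  u_67 = 2;  u_68 = 4;  u_69 = 5
  u_70 = 7;  u_71 = 9;  u_72 = 5;  u_73 = 6;  u_74 = 2;  u_75 = 6
  u_76 = 9;  u_77 = 4;  u_78 = 9;  u_79 = 7;  u_80 = 8;  u_81 = 7
  u_82 = 4;  u_83 = 3;  u_84 = 0;  u_85 = 6;  u_86 = 5;  u_87 = 2
  u_88 = 5;  u_89 = 7;  u_90 = 8;  u_91 = 4;  u_92 = 4;  u_93 = 2
  u_94 = 2;  u_95 = 10;  u_96 = 5;  u_97 = 0;  u_98 = 1;  u_99 = 2
  u_100 = 2;  u_101 = 4;  u_102 = 7;  u_103 = 5;  u_104 = 10;  u_105 = 6
  u_106 = 0;  u_107 = 4;  u_108 = 7;  u_109 = 0;  u_110 = 6;  u_111 = 5
  u_112 = 8;  u_113 = 4;  u_114 = 0;  u_115 = 7;  u_116 = 9;  u_117 = 5
  u_118 = 4;  u_119 = 6;  u_120 = 1;  u_121 = 2;  u_122 = 6;  u_123 = 5
  u_124 = 10;  u_125 = 3;  u_126 = 10;  u_127 = 5;  u_128 = 1;  u_129 = 6
  u_130 = 7;  u_131 = 1;  u_132 = 0;  u_133 = 2;  u_134 = 1;  u_135 = 2
  u_136 = 0;  u_137 = 0;  u_138 = 7;  u_139 = 0;  u_140 = 6;  u_141 = 10
  u_142 = 9;  u_143 = 0;  u_144 = 1;  u_145 = 2;  u_146 = 8;  u_147 = 3
  u_148 = 0;  u_149 = 4;  u_150 = 4;  u_151 = 7;  u_152 = 2;  u_153 = 8
  u_154 = 9;  u_155 = 8;  u_156 = 1;  u_157 = 9;  u_158 = 5;  u_159 = 5
  u_160 = 6;  u_161 = 5;  u_162 = 5;  u_163 = 1;  u_164 = 5;  u_165 = 7
  u_166 = 8;  u_167 = 8;  u_168 = 7;  u_169 = 1;  u_170 = 5;  u_171 = 6
  u_172 = 2;  u_173 = 5;  u_174 = 0;  u_175 = 7;  u_176 = 0;  u_177 = 8
  u_178 = 6;  u_179 = 3;  u_180 = 7;  u_181 = 10;  u_182 = 6;  u_183 = 5
  u_184 = 8;  u_185 = 8;  u_186 = 3;  u_187 = 6;  u_188 = 1;  u_189 = 1
  u_190 = 1;  u_191 = 0;  u_192 = 0;  u_193 = 7;  u_194 = 4;  u_195 = 9
  u_196 = 9;  u_197 = 1;  u_198 = 7;  u_199 = 9;  u_200 = 7;  u_201 = 7
  u_202 = 8;  u_203 = 9;  u_204 = 8;  u_205 = 3;  u_206 = 5;  u_207 = 10
  u_208 = 1;  u_209 = 4;  u_210 = 9;  u_211 = 2;  u_212 = 6;  u_213 = 2
  u_214 = 6;  u_215 = 10;  u_216 = 2;  u_217 = 6;  u_218 = 5;  u_219 = 7
  u_220 = 9;  u_221 = 8;  u_222 = 0;  u_223 = 4;  u_224 = 0;  u_225 = 6
  u_226 = 10;  u_227 = 10;  u_228 = 9;  u_229 = 9;  u_230 = 0;  u_231 = 7
  u_232 = 5;  u_233 = 4;  u_234 = 1;  u_235 = 8;  u_236 = 1;  u_237 = 3
  u_238 = 5;  u_239 = 3;  u_240 = 10;  u_241 = 2;  u_242 = 5;  u_243 = 8
  u_244 = 8;  u_245 = 8;  u_246 = 7;  u_247 = 8;  u_248 = 2;  u_249 = 7
  u_250 = 10;  u_251 = 9;  u_252 = 3;  u_253 = 2;  u_254 = 1;  u_255 = 3
  u_256 = 8;  u_257 = 10;  u_258 = 8;  u_259 = 1;  u_260 = 9;  u_261 = 1
  u_262 = 2;  u_263 = 7;  u_264 = 2;  u_265 = 9;  u_266 = 4;  u_267 = 0
  u_268 = 8;  u_269 = 3;  u_270 = 10;  u_271 = 3;  u_272 = 2;  u_273 = 7
  u_274 = 9;  u_275 = 9;  u_276 = 10;  u_277 = 10;  u_278 = 6;  u_279 = 3
  u_280 = 0;  u_281 = 5;  u_282 = 10;  u_283 = 10;  u_284 = 9
u_285 = 9·9 + 4·10 + 0·10 + 7·5 = 2
u_286 = 9·2 + 4·9 + 0·10 + 7·10 = 3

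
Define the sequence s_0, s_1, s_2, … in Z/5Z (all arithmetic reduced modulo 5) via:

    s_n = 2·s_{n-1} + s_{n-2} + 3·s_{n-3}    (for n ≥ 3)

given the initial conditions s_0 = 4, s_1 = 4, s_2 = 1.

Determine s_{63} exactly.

s_3 = 2·1 + 1·4 + 3·4 = 3
s_4 = 2·3 + 1·1 + 3·4 = 4
s_5 = 2·4 + 1·3 + 3·1 = 4
s_6 = 2·4 + 1·4 + 3·3 = 1
(s_4, s_5, s_6) = (4, 4, 1) = (s_0, s_1, s_2), so the sequence has period 4.
63 ≡ 3 (mod 4), hence s_63 = s_3 = 3.

3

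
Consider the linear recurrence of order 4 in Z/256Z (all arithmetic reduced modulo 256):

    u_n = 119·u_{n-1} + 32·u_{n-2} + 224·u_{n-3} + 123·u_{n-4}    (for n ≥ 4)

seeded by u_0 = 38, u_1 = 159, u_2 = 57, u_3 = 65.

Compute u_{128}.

47

u_4 = 119·65 + 32·57 + 224·159 + 123·38 = 185
u_5 = 119·185 + 32·65 + 224·57 + 123·159 = 100
u_6 = 119·100 + 32·185 + 224·65 + 123·57 = 223
u_7 = 119·223 + 32·100 + 224·185 + 123·65 = 68
u_8 = 119·68 + 32·223 + 224·100 + 123·185 = 223
u_9 = 119·223 + 32·68 + 224·223 + 123·100 = 85
Continuing the recurrence:
  u_10 = 8;  u_11 = 36;  u_12 = 65;  u_13 = 142;  u_14 = 122;  u_15 = 162
  u_16 = 9;  u_17 = 105;  u_18 = 77;  u_19 = 161;  u_20 = 170;  u_21 = 249
  u_22 = 222;  u_23 = 109;  u_24 = 249;  u_25 = 66;  u_26 = 216;  u_27 = 231
  u_28 = 196;  u_29 = 178;  u_30 = 38;  u_31 = 103;  u_32 = 141;  u_33 = 49
  u_34 = 201;  u_35 = 108;  u_36 = 243;  u_37 = 224;  u_38 = 147;  u_39 = 217
  u_40 = 0;  u_41 = 96;  u_42 = 33;  u_43 = 154;  u_44 = 182;  u_45 = 218
  u_46 = 177;  u_47 = 197;  u_48 = 229;  u_49 = 177;  u_50 = 82;  u_51 = 69
  u_52 = 58;  u_53 = 97;  u_54 = 29;  u_55 = 130;  u_56 = 204;  u_57 = 15
  u_58 = 40;  u_59 = 110;  u_60 = 70;  u_61 = 127;  u_62 = 65;  u_63 = 49
  u_64 = 169;  u_65 = 148;  u_66 = 7;  u_67 = 44;  u_68 = 7;  u_69 = 253
  u_70 = 88;  u_71 = 204;  u_72 = 145;  u_73 = 118;  u_74 = 194;  u_75 = 210
  u_76 = 201;  u_77 = 33;  u_78 = 109;  u_79 = 145;  u_80 = 122;  u_81 = 17
  u_82 = 102;  u_83 = 245;  u_84 = 33;  u_85 = 98;  u_86 = 16;  u_87 = 71
  u_88 = 156;  u_89 = 122;  u_90 = 6;  u_91 = 167;  u_92 = 21;  u_93 = 129
  u_94 = 153;  u_95 = 220;  u_96 = 91;  u_97 = 168;  u_98 = 123;  u_99 = 129
  u_100 = 16;  u_101 = 232;  u_102 = 209;  u_103 = 34;  u_104 = 158;  u_105 = 10
  u_106 = 145;  u_107 = 61;  u_108 = 37;  u_109 = 129;  u_110 = 162;  u_111 = 29
  u_112 = 98;  u_113 = 233;  u_114 = 197;  u_115 = 98;  u_116 = 36;  u_117 = 79
  u_118 = 160;  u_119 = 214;  u_120 = 230;  u_121 = 159;  u_122 = 201;  u_123 = 97
  u_124 = 217;  u_125 = 68;  u_126 = 47
u_127 = 119·47 + 32·68 + 224·217 + 123·97 = 212
u_128 = 119·212 + 32·47 + 224·68 + 123·217 = 47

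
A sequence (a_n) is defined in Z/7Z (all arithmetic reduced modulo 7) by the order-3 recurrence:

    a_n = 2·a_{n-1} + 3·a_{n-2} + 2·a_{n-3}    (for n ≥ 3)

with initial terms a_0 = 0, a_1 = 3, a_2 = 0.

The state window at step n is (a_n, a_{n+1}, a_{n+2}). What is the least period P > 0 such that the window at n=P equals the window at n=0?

n=0: window = (0, 3, 0)
n=1: window = (3, 0, 2)
n=2: window = (0, 2, 3)
n=3: window = (2, 3, 5)
n=4: window = (3, 5, 2)
n=5: window = (5, 2, 4)
n=6: window = (2, 4, 3)
n=7: window = (4, 3, 1)
n=8: window = (3, 1, 5)
n=9: window = (1, 5, 5)
n=10: window = (5, 5, 6)
n=11: window = (5, 6, 2)
n=12: window = (6, 2, 4)
n=13: window = (2, 4, 5)
n=14: window = (4, 5, 5)
n=15: window = (5, 5, 5)
n=16: window = (5, 5, 0)
n=17: window = (5, 0, 4)
n=18: window = (0, 4, 4)
n=19: window = (4, 4, 6)
n=20: window = (4, 6, 4)
n=21: window = (6, 4, 6)
n=22: window = (4, 6, 1)
n=23: window = (6, 1, 0)
n=24: window = (1, 0, 1)
n=25: window = (0, 1, 4)
n=26: window = (1, 4, 4)
n=27: window = (4, 4, 1)
n=28: window = (4, 1, 1)
n=29: window = (1, 1, 6)
n=30: window = (1, 6, 3)
n=31: window = (6, 3, 5)
n=32: window = (3, 5, 3)
n=33: window = (5, 3, 6)
n=34: window = (3, 6, 3)
n=35: window = (6, 3, 2)
n=36: window = (3, 2, 4)
n=37: window = (2, 4, 6)
n=38: window = (4, 6, 0)
n=39: window = (6, 0, 5)
n=40: window = (0, 5, 1)
…
n=169: window = (6, 4, 0)
n=170: window = (4, 0, 3)
n=171: window = (0, 3, 0)
window at n=171 equals window at n=0 → period = 171

171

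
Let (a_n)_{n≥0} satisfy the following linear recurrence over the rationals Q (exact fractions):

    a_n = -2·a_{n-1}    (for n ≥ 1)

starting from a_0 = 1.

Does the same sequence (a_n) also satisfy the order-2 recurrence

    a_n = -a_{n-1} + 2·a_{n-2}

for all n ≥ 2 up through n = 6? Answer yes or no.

yes

Terms a_0..a_6: 1, -2, 4, -8, 16, -32, 64
n=2: candidate gives 4, actual a_2 = 4 ✓
n=3: candidate gives -8, actual a_3 = -8 ✓
n=4: candidate gives 16, actual a_4 = 16 ✓
n=5: candidate gives -32, actual a_5 = -32 ✓
n=6: candidate gives 64, actual a_6 = 64 ✓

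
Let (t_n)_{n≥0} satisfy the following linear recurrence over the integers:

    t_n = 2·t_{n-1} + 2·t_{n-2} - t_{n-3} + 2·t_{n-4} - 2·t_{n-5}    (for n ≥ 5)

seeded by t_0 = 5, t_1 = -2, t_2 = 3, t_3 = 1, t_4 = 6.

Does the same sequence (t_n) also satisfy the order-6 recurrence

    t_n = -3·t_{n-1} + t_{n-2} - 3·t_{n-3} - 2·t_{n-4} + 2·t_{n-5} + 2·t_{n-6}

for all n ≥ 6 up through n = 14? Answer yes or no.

Terms t_0..t_14: 5, -2, 3, 1, 6, -3, 15, 14, 71, 137, 438, 1077, 3007, 7862, 21263
n=6: candidate gives 12, actual t_6 = 15 ✗

no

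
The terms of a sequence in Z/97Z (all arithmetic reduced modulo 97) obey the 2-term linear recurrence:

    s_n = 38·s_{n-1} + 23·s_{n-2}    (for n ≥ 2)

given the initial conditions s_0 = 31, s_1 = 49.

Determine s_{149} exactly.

s_2 = 38·49 + 23·31 = 53
s_3 = 38·53 + 23·49 = 37
s_4 = 38·37 + 23·53 = 6
s_5 = 38·6 + 23·37 = 12
s_6 = 38·12 + 23·6 = 12
s_7 = 38·12 + 23·12 = 53
s_8 = 38·53 + 23·12 = 59
s_9 = 38·59 + 23·53 = 66
s_10 = 38·66 + 23·59 = 82
s_11 = 38·82 + 23·66 = 75
s_12 = 38·75 + 23·82 = 80
s_13 = 38·80 + 23·75 = 12
s_14 = 38·12 + 23·80 = 65
s_15 = 38·65 + 23·12 = 30
s_16 = 38·30 + 23·65 = 16
s_17 = 38·16 + 23·30 = 37
s_18 = 38·37 + 23·16 = 28
s_19 = 38·28 + 23·37 = 72
s_20 = 38·72 + 23·28 = 82
s_21 = 38·82 + 23·72 = 19
s_22 = 38·19 + 23·82 = 86
s_23 = 38·86 + 23·19 = 19
s_24 = 38·19 + 23·86 = 81
s_25 = 38·81 + 23·19 = 23
s_26 = 38·23 + 23·81 = 21
s_27 = 38·21 + 23·23 = 66
s_28 = 38·66 + 23·21 = 81
s_29 = 38·81 + 23·66 = 37
s_30 = 38·37 + 23·81 = 68
s_31 = 38·68 + 23·37 = 40
s_32 = 38·40 + 23·68 = 77
s_33 = 38·77 + 23·40 = 63
s_34 = 38·63 + 23·77 = 91
s_35 = 38·91 + 23·63 = 57
s_36 = 38·57 + 23·91 = 88
s_37 = 38·88 + 23·57 = 96
s_38 = 38·96 + 23·88 = 46
s_39 = 38·46 + 23·96 = 76
s_40 = 38·76 + 23·46 = 66
s_41 = 38·66 + 23·76 = 85
s_42 = 38·85 + 23·66 = 92
s_43 = 38·92 + 23·85 = 19
s_44 = 38·19 + 23·92 = 25
s_45 = 38·25 + 23·19 = 29
s_46 = 38·29 + 23·25 = 28
s_47 = 38·28 + 23·29 = 82
s_48 = 38·82 + 23·28 = 74
s_49 = 38·74 + 23·82 = 42
s_50 = 38·42 + 23·74 = 0
s_51 = 38·0 + 23·42 = 93
s_52 = 38·93 + 23·0 = 42
s_53 = 38·42 + 23·93 = 49
s_54 = 38·49 + 23·42 = 15
s_55 = 38·15 + 23·49 = 48
s_56 = 38·48 + 23·15 = 35
s_57 = 38·35 + 23·48 = 9
s_58 = 38·9 + 23·35 = 80
s_59 = 38·80 + 23·9 = 46
s_60 = 38·46 + 23·80 = 96
s_61 = 38·96 + 23·46 = 50
s_62 = 38·50 + 23·96 = 34
s_63 = 38·34 + 23·50 = 17
s_64 = 38·17 + 23·34 = 70
s_65 = 38·70 + 23·17 = 44
s_66 = 38·44 + 23·70 = 81
s_67 = 38·81 + 23·44 = 16
s_68 = 38·16 + 23·81 = 46
s_69 = 38·46 + 23·16 = 79
s_70 = 38·79 + 23·46 = 83
s_71 = 38·83 + 23·79 = 24
s_72 = 38·24 + 23·83 = 8
s_73 = 38·8 + 23·24 = 80
s_74 = 38·80 + 23·8 = 23
s_75 = 38·23 + 23·80 = 95
s_76 = 38·95 + 23·23 = 65
s_77 = 38·65 + 23·95 = 96
s_78 = 38·96 + 23·65 = 2
s_79 = 38·2 + 23·96 = 53
s_80 = 38·53 + 23·2 = 23
s_81 = 38·23 + 23·53 = 56
s_82 = 38·56 + 23·23 = 38
s_83 = 38·38 + 23·56 = 16
s_84 = 38·16 + 23·38 = 27
s_85 = 38·27 + 23·16 = 36
s_86 = 38·36 + 23·27 = 49
s_87 = 38·49 + 23·36 = 71
s_88 = 38·71 + 23·49 = 42
s_89 = 38·42 + 23·71 = 28
s_90 = 38·28 + 23·42 = 90
s_91 = 38·90 + 23·28 = 87
s_92 = 38·87 + 23·90 = 41
s_93 = 38·41 + 23·87 = 67
s_94 = 38·67 + 23·41 = 94
s_95 = 38·94 + 23·67 = 69
s_96 = 38·69 + 23·94 = 31
s_97 = 38·31 + 23·69 = 49
s_98 = 38·49 + 23·31 = 53
s_99 = 38·53 + 23·49 = 37
s_100 = 38·37 + 23·53 = 6
s_101 = 38·6 + 23·37 = 12
s_102 = 38·12 + 23·6 = 12
s_103 = 38·12 + 23·12 = 53
s_104 = 38·53 + 23·12 = 59
s_105 = 38·59 + 23·53 = 66
s_106 = 38·66 + 23·59 = 82
s_107 = 38·82 + 23·66 = 75
s_108 = 38·75 + 23·82 = 80
s_109 = 38·80 + 23·75 = 12
s_110 = 38·12 + 23·80 = 65
s_111 = 38·65 + 23·12 = 30
s_112 = 38·30 + 23·65 = 16
s_113 = 38·16 + 23·30 = 37
s_114 = 38·37 + 23·16 = 28
s_115 = 38·28 + 23·37 = 72
s_116 = 38·72 + 23·28 = 82
s_117 = 38·82 + 23·72 = 19
s_118 = 38·19 + 23·82 = 86
s_119 = 38·86 + 23·19 = 19
s_120 = 38·19 + 23·86 = 81
s_121 = 38·81 + 23·19 = 23
s_122 = 38·23 + 23·81 = 21
s_123 = 38·21 + 23·23 = 66
s_124 = 38·66 + 23·21 = 81
s_125 = 38·81 + 23·66 = 37
s_126 = 38·37 + 23·81 = 68
s_127 = 38·68 + 23·37 = 40
s_128 = 38·40 + 23·68 = 77
s_129 = 38·77 + 23·40 = 63
s_130 = 38·63 + 23·77 = 91
s_131 = 38·91 + 23·63 = 57
s_132 = 38·57 + 23·91 = 88
s_133 = 38·88 + 23·57 = 96
s_134 = 38·96 + 23·88 = 46
s_135 = 38·46 + 23·96 = 76
s_136 = 38·76 + 23·46 = 66
s_137 = 38·66 + 23·76 = 85
s_138 = 38·85 + 23·66 = 92
s_139 = 38·92 + 23·85 = 19
s_140 = 38·19 + 23·92 = 25
s_141 = 38·25 + 23·19 = 29
s_142 = 38·29 + 23·25 = 28
s_143 = 38·28 + 23·29 = 82
s_144 = 38·82 + 23·28 = 74
s_145 = 38·74 + 23·82 = 42
s_146 = 38·42 + 23·74 = 0
s_147 = 38·0 + 23·42 = 93
s_148 = 38·93 + 23·0 = 42
s_149 = 38·42 + 23·93 = 49

49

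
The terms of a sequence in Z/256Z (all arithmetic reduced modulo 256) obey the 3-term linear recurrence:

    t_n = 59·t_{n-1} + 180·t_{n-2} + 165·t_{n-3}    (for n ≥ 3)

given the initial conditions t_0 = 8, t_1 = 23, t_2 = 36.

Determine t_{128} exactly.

148

t_3 = 59·36 + 180·23 + 165·8 = 160
t_4 = 59·160 + 180·36 + 165·23 = 3
t_5 = 59·3 + 180·160 + 165·36 = 101
t_6 = 59·101 + 180·3 + 165·160 = 131
t_7 = 59·131 + 180·101 + 165·3 = 36
t_8 = 59·36 + 180·131 + 165·101 = 129
Continuing the recurrence:
  t_9 = 122;  t_10 = 6;  t_11 = 79;  t_12 = 15;  t_13 = 223;  t_14 = 220
  t_15 = 43;  t_16 = 84;  t_17 = 100;  t_18 = 211;  t_19 = 21;  t_20 = 167
  t_21 = 64;  t_22 = 181;  t_23 = 90;  t_24 = 66;  t_25 = 39;  t_26 = 103
  t_27 = 179;  t_28 = 208;  t_29 = 47;  t_30 = 116;  t_31 = 216;  t_32 = 163
  t_33 = 53;  t_34 = 11;  t_35 = 220;  t_36 = 153;  t_37 = 10;  t_38 = 174
  t_39 = 191;  t_40 = 207;  t_41 = 39;  t_42 = 164;  t_43 = 163;  t_44 = 4
  t_45 = 60;  t_46 = 179;  t_47 = 5;  t_48 = 175;  t_49 = 56;  t_50 = 45
  t_51 = 138;  t_52 = 138;  t_53 = 215;  t_54 = 135;  t_55 = 59;  t_56 = 24
  t_57 = 7;  t_58 = 132;  t_59 = 208;  t_60 = 67;  t_61 = 197;  t_62 = 147
  t_63 = 148;  t_64 = 113;  t_65 = 218;  t_66 = 22;  t_67 = 47;  t_68 = 207
  t_69 = 239;  t_70 = 236;  t_71 = 219;  t_72 = 116;  t_73 = 212;  t_74 = 147
  t_75 = 181;  t_76 = 183;  t_77 = 48;  t_78 = 101;  t_79 = 250;  t_80 = 146
  t_81 = 135;  t_82 = 231;  t_83 = 67;  t_84 = 224;  t_85 = 159;  t_86 = 84
  t_87 = 136;  t_88 = 227;  t_89 = 21;  t_90 = 27;  t_91 = 76;  t_92 = 9
  t_93 = 234;  t_94 = 62;  t_95 = 159;  t_96 = 15;  t_97 = 55;  t_98 = 180
  t_99 = 211;  t_100 = 164;  t_101 = 44;  t_102 = 115;  t_103 = 37;  t_104 = 191
  t_105 = 40;  t_106 = 93;  t_107 = 170;  t_108 = 90;  t_109 = 55;  t_110 = 135
  t_111 = 203;  t_112 = 40;  t_113 = 247;  t_114 = 228;  t_115 = 0;  t_116 = 131
  t_117 = 37;  t_118 = 163;  t_119 = 4;  t_120 = 97;  t_121 = 58;  t_122 = 38
  t_123 = 15;  t_124 = 143;  t_125 = 255;  t_126 = 252
t_127 = 59·252 + 180·255 + 165·143 = 139
t_128 = 59·139 + 180·252 + 165·255 = 148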